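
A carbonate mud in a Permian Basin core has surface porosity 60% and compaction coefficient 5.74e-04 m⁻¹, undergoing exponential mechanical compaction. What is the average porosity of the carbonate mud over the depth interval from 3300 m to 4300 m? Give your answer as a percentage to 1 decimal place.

Working in km (1 km = 1000 m; β in km⁻¹ = β in m⁻¹ × 1000):
⟨φ⟩ = (1/(z₂−z₁)) ∫ φ₀ e^(−βz) dz = φ₀·(e^(−β·z₁) − e^(−β·z₂)) / (β·(z₂−z₁))
e^(−0.574×3.3) = 0.1504; e^(−0.574×4.3) = 0.0847
⟨φ⟩ = 0.6 × (0.1504 − 0.0847) / (0.574 × 1) = 0.6 × 0.1145 = 0.0687

6.9%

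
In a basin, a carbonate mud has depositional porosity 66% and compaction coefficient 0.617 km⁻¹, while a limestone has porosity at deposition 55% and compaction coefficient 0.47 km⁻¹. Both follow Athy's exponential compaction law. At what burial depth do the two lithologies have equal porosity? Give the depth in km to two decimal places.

Set n₀ₐ e^(−kₐZ) = n₀ᵦ e^(−kᵦZ) ⇒ ln(n₀ₐ/n₀ᵦ) = (kₐ − kᵦ)·Z
Z = ln(0.66/0.55) / (0.617 − 0.47) = 0.1823 / 0.147 = 1.240 km

1.24 km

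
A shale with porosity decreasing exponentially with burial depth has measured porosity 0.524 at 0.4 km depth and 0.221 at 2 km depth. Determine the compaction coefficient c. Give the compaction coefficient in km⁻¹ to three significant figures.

0.540 km⁻¹

Athy: φ(d) = φ₀ e^(−cd) ⇒ φ₁/φ₂ = e^{c(d₂−d₁)} ⇒ c = ln(φ₁/φ₂)/(d₂−d₁)
c = ln(0.524/0.221) / (2 − 0.4) = ln(2.371) / 1.6 = 0.8633 / 1.6 = 0.5396 km⁻¹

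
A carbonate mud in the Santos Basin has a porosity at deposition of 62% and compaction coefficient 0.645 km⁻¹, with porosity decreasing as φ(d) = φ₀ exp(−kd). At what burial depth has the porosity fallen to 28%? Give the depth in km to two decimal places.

1.23 km

Invert Athy's law: d = ln(φ₀/φ) / k
d = ln(0.62/0.28) / 0.645 = ln(2.214) / 0.645 = 0.7949 / 0.645 = 1.232 km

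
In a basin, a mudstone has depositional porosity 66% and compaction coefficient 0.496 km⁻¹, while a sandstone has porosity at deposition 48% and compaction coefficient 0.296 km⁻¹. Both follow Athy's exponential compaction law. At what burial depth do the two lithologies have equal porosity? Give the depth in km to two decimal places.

1.59 km

Set n₀ₐ e^(−cₐd) = n₀ᵦ e^(−cᵦd) ⇒ ln(n₀ₐ/n₀ᵦ) = (cₐ − cᵦ)·d
d = ln(0.66/0.48) / (0.496 − 0.296) = 0.3185 / 0.2 = 1.592 km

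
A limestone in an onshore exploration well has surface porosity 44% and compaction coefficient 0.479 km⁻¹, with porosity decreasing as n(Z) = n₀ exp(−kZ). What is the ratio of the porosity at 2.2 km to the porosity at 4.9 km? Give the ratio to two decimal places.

3.64

n(Z₁)/n(Z₂) = e^(−k·Z₁)/e^(−k·Z₂) = e^{k(Z₂−Z₁)}
= exp(0.479 × 2.7) = exp(1.293) = 3.6448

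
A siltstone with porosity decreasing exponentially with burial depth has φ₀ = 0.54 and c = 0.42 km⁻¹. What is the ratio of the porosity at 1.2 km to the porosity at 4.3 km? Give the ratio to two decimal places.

3.68

φ(d₁)/φ(d₂) = e^(−c·d₁)/e^(−c·d₂) = e^{c(d₂−d₁)}
= exp(0.42 × 3.1) = exp(1.302) = 3.6766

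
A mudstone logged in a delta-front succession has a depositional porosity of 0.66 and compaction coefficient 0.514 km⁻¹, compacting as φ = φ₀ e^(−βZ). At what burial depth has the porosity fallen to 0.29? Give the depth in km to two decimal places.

Invert Athy's law: Z = ln(φ₀/φ) / β
Z = ln(0.66/0.29) / 0.514 = ln(2.276) / 0.514 = 0.8224 / 0.514 = 1.600 km

1.60 km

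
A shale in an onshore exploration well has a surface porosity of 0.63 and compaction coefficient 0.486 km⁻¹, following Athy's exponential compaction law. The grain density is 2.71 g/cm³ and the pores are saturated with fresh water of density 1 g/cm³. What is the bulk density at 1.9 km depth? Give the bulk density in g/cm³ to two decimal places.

2.28 g/cm³

Porosity at depth: φ = 0.63·exp(−0.486×1.9) = 0.63×0.3972 = 0.2502
Bulk density: ρ_b = (1−φ)ρ_g + φ·ρ_f = 0.7498×2.71 + 0.2502×1
       = 2.032 + 0.250 = 2.282 g/cm³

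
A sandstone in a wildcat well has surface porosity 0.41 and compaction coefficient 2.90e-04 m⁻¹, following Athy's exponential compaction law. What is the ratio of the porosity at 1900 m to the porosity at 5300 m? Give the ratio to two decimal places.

Working in km (1 km = 1000 m; k in km⁻¹ = k in m⁻¹ × 1000):
phi(z₁)/phi(z₂) = e^(−k·z₁)/e^(−k·z₂) = e^{k(z₂−z₁)}
= exp(0.29 × 3.4) = exp(0.986) = 2.6805

2.68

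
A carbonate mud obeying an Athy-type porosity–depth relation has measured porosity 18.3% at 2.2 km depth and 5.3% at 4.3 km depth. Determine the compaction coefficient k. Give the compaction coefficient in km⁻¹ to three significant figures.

Athy: phi(z) = phi₀ e^(−kz) ⇒ phi₁/phi₂ = e^{k(z₂−z₁)} ⇒ k = ln(phi₁/phi₂)/(z₂−z₁)
k = ln(0.183/0.053) / (4.3 − 2.2) = ln(3.453) / 2.1 = 1.2392 / 2.1 = 0.5901 km⁻¹

0.590 km⁻¹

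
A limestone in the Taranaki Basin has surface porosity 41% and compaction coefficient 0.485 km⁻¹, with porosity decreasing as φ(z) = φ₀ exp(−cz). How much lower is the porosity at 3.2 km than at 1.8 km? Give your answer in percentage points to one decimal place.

φ(1.8) = 0.41·e^(−0.485×1.8) = 0.1713
φ(3.2) = 0.41·e^(−0.485×3.2) = 0.0868
Δφ = 0.1713 − 0.0868 = 0.0844

8.4 percentage points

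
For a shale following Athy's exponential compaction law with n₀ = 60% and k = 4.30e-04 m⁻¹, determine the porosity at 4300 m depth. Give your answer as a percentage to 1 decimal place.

Working in km (1 km = 1000 m; k in km⁻¹ = k in m⁻¹ × 1000):
n = n₀·exp(−k·z) = 0.6 × exp(−0.43 × 4.3) = 0.6 × exp(−1.849)
  = 0.6 × 0.1574 = 0.0944

9.4%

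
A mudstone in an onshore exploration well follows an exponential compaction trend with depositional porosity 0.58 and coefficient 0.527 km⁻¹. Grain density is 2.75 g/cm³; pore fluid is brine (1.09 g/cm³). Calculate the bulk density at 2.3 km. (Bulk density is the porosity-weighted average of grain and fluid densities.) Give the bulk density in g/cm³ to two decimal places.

Porosity at depth: φ = 0.58·exp(−0.527×2.3) = 0.58×0.2976 = 0.1726
Bulk density: ρ_b = (1−φ)ρ_g + φ·ρ_f = 0.8274×2.75 + 0.1726×1.09
       = 2.275 + 0.188 = 2.463 g/cm³

2.46 g/cm³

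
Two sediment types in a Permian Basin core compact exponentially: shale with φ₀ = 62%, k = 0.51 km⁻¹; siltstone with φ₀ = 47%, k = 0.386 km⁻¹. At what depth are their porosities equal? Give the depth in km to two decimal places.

2.23 km

Set φ₀ₐ e^(−kₐZ) = φ₀ᵦ e^(−kᵦZ) ⇒ ln(φ₀ₐ/φ₀ᵦ) = (kₐ − kᵦ)·Z
Z = ln(0.62/0.47) / (0.51 − 0.386) = 0.2770 / 0.124 = 2.234 km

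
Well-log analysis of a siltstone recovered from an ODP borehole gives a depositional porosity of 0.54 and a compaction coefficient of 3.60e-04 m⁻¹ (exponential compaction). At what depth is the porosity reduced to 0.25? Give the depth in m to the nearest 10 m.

Working in km (1 km = 1000 m; k in km⁻¹ = k in m⁻¹ × 1000):
Invert Athy's law: z = ln(n₀/n) / k
z = ln(0.54/0.25) / 0.36 = ln(2.16) / 0.36 = 0.7701 / 0.36 = 2.139 km

2140 m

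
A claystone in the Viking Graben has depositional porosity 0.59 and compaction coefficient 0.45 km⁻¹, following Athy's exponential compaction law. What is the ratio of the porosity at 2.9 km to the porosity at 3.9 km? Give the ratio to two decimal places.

1.57

φ(d₁)/φ(d₂) = e^(−k·d₁)/e^(−k·d₂) = e^{k(d₂−d₁)}
= exp(0.45 × 1) = exp(0.45) = 1.5683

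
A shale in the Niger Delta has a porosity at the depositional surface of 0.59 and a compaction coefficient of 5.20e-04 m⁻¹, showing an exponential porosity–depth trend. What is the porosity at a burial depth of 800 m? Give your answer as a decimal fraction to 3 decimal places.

0.389

Working in km (1 km = 1000 m; β in km⁻¹ = β in m⁻¹ × 1000):
phi = phi₀·exp(−β·d) = 0.59 × exp(−0.52 × 0.8) = 0.59 × exp(−0.416)
  = 0.59 × 0.6597 = 0.3892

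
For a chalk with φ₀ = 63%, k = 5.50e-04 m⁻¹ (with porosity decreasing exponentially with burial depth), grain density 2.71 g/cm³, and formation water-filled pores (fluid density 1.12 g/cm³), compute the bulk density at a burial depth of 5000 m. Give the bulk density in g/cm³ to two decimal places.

Working in km (1 km = 1000 m; k in km⁻¹ = k in m⁻¹ × 1000):
Porosity at depth: φ = 0.63·exp(−0.55×5) = 0.63×0.0639 = 0.0403
Bulk density: ρ_b = (1−φ)ρ_g + φ·ρ_f = 0.9597×2.71 + 0.0403×1.12
       = 2.601 + 0.045 = 2.646 g/cm³

2.65 g/cm³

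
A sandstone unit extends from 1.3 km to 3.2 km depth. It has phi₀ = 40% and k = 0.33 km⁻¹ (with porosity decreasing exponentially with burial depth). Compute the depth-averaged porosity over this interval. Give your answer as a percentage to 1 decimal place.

19.4%

⟨phi⟩ = (1/(z₂−z₁)) ∫ phi₀ e^(−kz) dz = phi₀·(e^(−k·z₁) − e^(−k·z₂)) / (k·(z₂−z₁))
e^(−0.33×1.3) = 0.6512; e^(−0.33×3.2) = 0.3478
⟨phi⟩ = 0.4 × (0.6512 − 0.3478) / (0.33 × 1.9) = 0.4 × 0.4838 = 0.1935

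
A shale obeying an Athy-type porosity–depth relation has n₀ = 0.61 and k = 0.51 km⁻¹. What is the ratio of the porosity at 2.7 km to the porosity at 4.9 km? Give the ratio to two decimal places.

3.07

n(z₁)/n(z₂) = e^(−k·z₁)/e^(−k·z₂) = e^{k(z₂−z₁)}
= exp(0.51 × 2.2) = exp(1.122) = 3.0710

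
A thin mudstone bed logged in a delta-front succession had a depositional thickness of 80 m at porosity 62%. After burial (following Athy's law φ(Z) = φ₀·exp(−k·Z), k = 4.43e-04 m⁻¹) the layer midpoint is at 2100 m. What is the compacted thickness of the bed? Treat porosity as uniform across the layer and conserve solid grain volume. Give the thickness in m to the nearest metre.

40 m

Working in km (1 km = 1000 m; k in km⁻¹ = k in m⁻¹ × 1000):
Porosity at 2.1 km: φ = 0.62·exp(−0.443×2.1) = 0.2445
Solid-volume conservation: h(1−φ) = h₀(1−φ₀) ⇒ h = h₀·(1−φ₀)/(1−φ)
h = 0.08 × (1 − 0.62)/(1 − 0.2445) = 0.08 × 0.5030 = 0.0402 km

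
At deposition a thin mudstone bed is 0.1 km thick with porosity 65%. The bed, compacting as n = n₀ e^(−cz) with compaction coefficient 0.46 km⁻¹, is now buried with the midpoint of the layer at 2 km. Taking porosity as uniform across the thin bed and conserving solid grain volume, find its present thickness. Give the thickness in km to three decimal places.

Porosity at 2 km: n = 0.65·exp(−0.46×2) = 0.2590
Solid-volume conservation: h(1−n) = h₀(1−n₀) ⇒ h = h₀·(1−n₀)/(1−n)
h = 0.1 × (1 − 0.65)/(1 − 0.2590) = 0.1 × 0.4724 = 0.0472 km

0.047 km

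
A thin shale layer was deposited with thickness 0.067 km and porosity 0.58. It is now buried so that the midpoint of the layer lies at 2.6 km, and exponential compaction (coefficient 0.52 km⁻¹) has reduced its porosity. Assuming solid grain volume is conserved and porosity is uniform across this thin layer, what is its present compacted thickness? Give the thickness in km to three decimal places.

0.033 km

Porosity at 2.6 km: φ = 0.58·exp(−0.52×2.6) = 0.1501
Solid-volume conservation: h(1−φ) = h₀(1−φ₀) ⇒ h = h₀·(1−φ₀)/(1−φ)
h = 0.067 × (1 − 0.58)/(1 − 0.1501) = 0.067 × 0.4942 = 0.0331 km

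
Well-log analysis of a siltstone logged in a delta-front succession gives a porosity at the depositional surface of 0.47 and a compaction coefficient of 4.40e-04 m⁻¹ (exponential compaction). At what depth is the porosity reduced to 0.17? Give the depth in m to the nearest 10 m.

2310 m

Working in km (1 km = 1000 m; β in km⁻¹ = β in m⁻¹ × 1000):
Invert Athy's law: d = ln(φ₀/φ) / β
d = ln(0.47/0.17) / 0.44 = ln(2.765) / 0.44 = 1.0169 / 0.44 = 2.311 km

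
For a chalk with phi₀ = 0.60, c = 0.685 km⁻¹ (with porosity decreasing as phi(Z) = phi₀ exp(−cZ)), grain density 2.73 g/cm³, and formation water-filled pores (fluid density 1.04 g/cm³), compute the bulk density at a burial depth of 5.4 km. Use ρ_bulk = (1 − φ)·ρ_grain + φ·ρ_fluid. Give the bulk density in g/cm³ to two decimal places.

2.70 g/cm³

Porosity at depth: phi = 0.6·exp(−0.685×5.4) = 0.6×0.0247 = 0.0148
Bulk density: ρ_b = (1−phi)ρ_g + phi·ρ_f = 0.9852×2.73 + 0.0148×1.04
       = 2.689 + 0.015 = 2.705 g/cm³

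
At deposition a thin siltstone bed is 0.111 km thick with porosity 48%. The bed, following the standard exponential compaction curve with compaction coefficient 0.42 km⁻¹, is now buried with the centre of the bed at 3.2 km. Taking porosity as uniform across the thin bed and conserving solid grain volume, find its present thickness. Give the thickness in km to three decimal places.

0.066 km

Porosity at 3.2 km: φ = 0.48·exp(−0.42×3.2) = 0.1252
Solid-volume conservation: h(1−φ) = h₀(1−φ₀) ⇒ h = h₀·(1−φ₀)/(1−φ)
h = 0.111 × (1 − 0.48)/(1 − 0.1252) = 0.111 × 0.5944 = 0.0660 km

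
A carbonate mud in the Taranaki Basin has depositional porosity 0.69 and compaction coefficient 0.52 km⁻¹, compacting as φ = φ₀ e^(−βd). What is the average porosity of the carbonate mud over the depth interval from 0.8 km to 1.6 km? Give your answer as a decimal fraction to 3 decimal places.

0.372

⟨φ⟩ = (1/(d₂−d₁)) ∫ φ₀ e^(−βd) dd = φ₀·(e^(−β·d₁) − e^(−β·d₂)) / (β·(d₂−d₁))
e^(−0.52×0.8) = 0.6597; e^(−0.52×1.6) = 0.4352
⟨φ⟩ = 0.69 × (0.6597 − 0.4352) / (0.52 × 0.8) = 0.69 × 0.5397 = 0.3724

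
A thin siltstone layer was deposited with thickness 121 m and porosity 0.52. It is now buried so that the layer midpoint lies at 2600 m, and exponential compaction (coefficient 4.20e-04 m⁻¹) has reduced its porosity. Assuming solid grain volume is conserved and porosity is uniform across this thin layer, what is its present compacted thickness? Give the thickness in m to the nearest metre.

70 m

Working in km (1 km = 1000 m; β in km⁻¹ = β in m⁻¹ × 1000):
Porosity at 2.6 km: phi = 0.52·exp(−0.42×2.6) = 0.1745
Solid-volume conservation: h(1−phi) = h₀(1−phi₀) ⇒ h = h₀·(1−phi₀)/(1−phi)
h = 0.121 × (1 − 0.52)/(1 − 0.1745) = 0.121 × 0.5815 = 0.0704 km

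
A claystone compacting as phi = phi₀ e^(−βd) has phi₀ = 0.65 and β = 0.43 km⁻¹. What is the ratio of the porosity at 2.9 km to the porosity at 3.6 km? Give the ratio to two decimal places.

1.35

phi(d₁)/phi(d₂) = e^(−β·d₁)/e^(−β·d₂) = e^{β(d₂−d₁)}
= exp(0.43 × 0.7) = exp(0.301) = 1.3512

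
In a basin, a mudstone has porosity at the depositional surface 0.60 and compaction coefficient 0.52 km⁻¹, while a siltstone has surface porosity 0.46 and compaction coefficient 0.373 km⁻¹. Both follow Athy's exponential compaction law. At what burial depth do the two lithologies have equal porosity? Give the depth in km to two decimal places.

Set φ₀ₐ e^(−kₐd) = φ₀ᵦ e^(−kᵦd) ⇒ ln(φ₀ₐ/φ₀ᵦ) = (kₐ − kᵦ)·d
d = ln(0.6/0.46) / (0.52 − 0.373) = 0.2657 / 0.147 = 1.808 km

1.81 km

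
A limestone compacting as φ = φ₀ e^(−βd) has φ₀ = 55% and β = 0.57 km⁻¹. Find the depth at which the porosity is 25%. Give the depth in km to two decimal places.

Invert Athy's law: d = ln(φ₀/φ) / β
d = ln(0.55/0.25) / 0.57 = ln(2.2) / 0.57 = 0.7885 / 0.57 = 1.383 km

1.38 km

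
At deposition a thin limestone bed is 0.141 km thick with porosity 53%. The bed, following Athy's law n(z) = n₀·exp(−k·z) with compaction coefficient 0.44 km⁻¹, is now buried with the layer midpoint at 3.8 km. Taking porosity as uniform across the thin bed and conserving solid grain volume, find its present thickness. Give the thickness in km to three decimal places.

0.074 km

Porosity at 3.8 km: n = 0.53·exp(−0.44×3.8) = 0.0996
Solid-volume conservation: h(1−n) = h₀(1−n₀) ⇒ h = h₀·(1−n₀)/(1−n)
h = 0.141 × (1 − 0.53)/(1 − 0.0996) = 0.141 × 0.5220 = 0.0736 km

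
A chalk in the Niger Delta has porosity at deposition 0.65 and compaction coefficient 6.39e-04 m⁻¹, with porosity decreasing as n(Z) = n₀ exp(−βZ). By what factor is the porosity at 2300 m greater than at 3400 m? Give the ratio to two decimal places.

2.02

Working in km (1 km = 1000 m; β in km⁻¹ = β in m⁻¹ × 1000):
n(Z₁)/n(Z₂) = e^(−β·Z₁)/e^(−β·Z₂) = e^{β(Z₂−Z₁)}
= exp(0.639 × 1.1) = exp(0.7029) = 2.0196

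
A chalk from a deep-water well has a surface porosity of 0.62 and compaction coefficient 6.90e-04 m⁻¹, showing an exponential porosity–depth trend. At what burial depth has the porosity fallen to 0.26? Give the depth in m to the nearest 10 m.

1260 m

Working in km (1 km = 1000 m; k in km⁻¹ = k in m⁻¹ × 1000):
Invert Athy's law: d = ln(n₀/n) / k
d = ln(0.62/0.26) / 0.69 = ln(2.385) / 0.69 = 0.8690 / 0.69 = 1.259 km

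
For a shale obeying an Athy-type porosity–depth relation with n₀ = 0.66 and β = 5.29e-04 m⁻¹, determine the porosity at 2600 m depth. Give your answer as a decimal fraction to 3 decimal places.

0.167

Working in km (1 km = 1000 m; β in km⁻¹ = β in m⁻¹ × 1000):
n = n₀·exp(−β·z) = 0.66 × exp(−0.529 × 2.6) = 0.66 × exp(−1.375)
  = 0.66 × 0.2527 = 0.1668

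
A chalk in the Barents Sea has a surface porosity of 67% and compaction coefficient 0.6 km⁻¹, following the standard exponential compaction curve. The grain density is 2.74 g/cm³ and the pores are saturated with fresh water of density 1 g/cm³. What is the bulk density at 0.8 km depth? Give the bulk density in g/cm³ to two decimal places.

Porosity at depth: phi = 0.67·exp(−0.6×0.8) = 0.67×0.6188 = 0.4146
Bulk density: ρ_b = (1−phi)ρ_g + phi·ρ_f = 0.5854×2.74 + 0.4146×1
       = 1.604 + 0.415 = 2.019 g/cm³

2.02 g/cm³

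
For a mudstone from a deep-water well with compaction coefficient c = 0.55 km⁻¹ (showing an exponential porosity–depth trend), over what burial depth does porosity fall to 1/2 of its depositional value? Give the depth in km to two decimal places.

1.26 km

phi/phi₀ = 1/2 ⇒ exp(−c·d) = 1/2 ⇒ d = ln(2) / c
d = 0.6931 / 0.55 = 1.260 km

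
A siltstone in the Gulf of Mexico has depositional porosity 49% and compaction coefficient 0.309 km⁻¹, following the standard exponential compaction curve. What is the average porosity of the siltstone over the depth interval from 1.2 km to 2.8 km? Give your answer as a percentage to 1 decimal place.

26.7%

⟨n⟩ = (1/(Z₂−Z₁)) ∫ n₀ e^(−βZ) dZ = n₀·(e^(−β·Z₁) − e^(−β·Z₂)) / (β·(Z₂−Z₁))
e^(−0.309×1.2) = 0.6902; e^(−0.309×2.8) = 0.4210
⟨n⟩ = 0.49 × (0.6902 − 0.4210) / (0.309 × 1.6) = 0.49 × 0.5445 = 0.2668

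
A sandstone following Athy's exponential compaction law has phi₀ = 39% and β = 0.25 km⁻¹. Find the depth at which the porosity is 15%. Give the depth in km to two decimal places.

3.82 km

Invert Athy's law: Z = ln(phi₀/phi) / β
Z = ln(0.39/0.15) / 0.25 = ln(2.6) / 0.25 = 0.9555 / 0.25 = 3.822 km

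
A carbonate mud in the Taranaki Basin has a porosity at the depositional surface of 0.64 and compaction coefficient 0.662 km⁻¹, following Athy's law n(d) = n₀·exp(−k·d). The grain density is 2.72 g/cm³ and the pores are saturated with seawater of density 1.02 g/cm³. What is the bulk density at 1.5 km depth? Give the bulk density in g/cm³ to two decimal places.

2.32 g/cm³

Porosity at depth: n = 0.64·exp(−0.662×1.5) = 0.64×0.3705 = 0.2371
Bulk density: ρ_b = (1−n)ρ_g + n·ρ_f = 0.7629×2.72 + 0.2371×1.02
       = 2.075 + 0.242 = 2.317 g/cm³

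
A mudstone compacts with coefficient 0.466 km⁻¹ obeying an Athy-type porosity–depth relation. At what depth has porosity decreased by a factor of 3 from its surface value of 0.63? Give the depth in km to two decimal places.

phi/phi₀ = 1/3 ⇒ exp(−β·Z) = 1/3 ⇒ Z = ln(3) / β
Z = 1.0986 / 0.466 = 2.358 km

2.36 km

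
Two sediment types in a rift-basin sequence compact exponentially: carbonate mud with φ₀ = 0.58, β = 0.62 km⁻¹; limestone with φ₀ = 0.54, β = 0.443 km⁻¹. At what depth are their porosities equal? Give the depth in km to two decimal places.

0.40 km

Set φ₀ₐ e^(−βₐz) = φ₀ᵦ e^(−βᵦz) ⇒ ln(φ₀ₐ/φ₀ᵦ) = (βₐ − βᵦ)·z
z = ln(0.58/0.54) / (0.62 − 0.443) = 0.0715 / 0.177 = 0.404 km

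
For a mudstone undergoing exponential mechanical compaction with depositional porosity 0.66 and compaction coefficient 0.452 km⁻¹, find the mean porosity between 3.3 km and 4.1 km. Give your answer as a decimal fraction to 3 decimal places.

⟨phi⟩ = (1/(d₂−d₁)) ∫ phi₀ e^(−βd) dd = phi₀·(e^(−β·d₁) − e^(−β·d₂)) / (β·(d₂−d₁))
e^(−0.452×3.3) = 0.2250; e^(−0.452×4.1) = 0.1567
⟨phi⟩ = 0.66 × (0.2250 − 0.1567) / (0.452 × 0.8) = 0.66 × 0.1888 = 0.1246

0.125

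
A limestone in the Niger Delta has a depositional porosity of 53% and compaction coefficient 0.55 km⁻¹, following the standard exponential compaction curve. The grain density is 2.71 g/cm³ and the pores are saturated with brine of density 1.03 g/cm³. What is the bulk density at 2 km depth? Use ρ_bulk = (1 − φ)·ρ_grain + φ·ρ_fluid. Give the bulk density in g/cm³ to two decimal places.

2.41 g/cm³

Porosity at depth: phi = 0.53·exp(−0.55×2) = 0.53×0.3329 = 0.1764
Bulk density: ρ_b = (1−phi)ρ_g + phi·ρ_f = 0.8236×2.71 + 0.1764×1.03
       = 2.232 + 0.182 = 2.414 g/cm³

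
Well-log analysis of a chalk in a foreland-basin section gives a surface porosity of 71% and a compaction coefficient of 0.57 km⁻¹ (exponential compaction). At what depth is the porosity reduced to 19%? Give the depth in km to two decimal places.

Invert Athy's law: Z = ln(phi₀/phi) / c
Z = ln(0.71/0.19) / 0.57 = ln(3.737) / 0.57 = 1.3182 / 0.57 = 2.313 km

2.31 km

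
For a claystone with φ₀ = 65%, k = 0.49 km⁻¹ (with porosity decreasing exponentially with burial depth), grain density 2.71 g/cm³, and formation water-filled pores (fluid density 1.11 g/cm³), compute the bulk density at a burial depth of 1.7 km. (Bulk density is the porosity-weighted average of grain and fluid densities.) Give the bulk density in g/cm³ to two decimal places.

2.26 g/cm³

Porosity at depth: φ = 0.65·exp(−0.49×1.7) = 0.65×0.4347 = 0.2826
Bulk density: ρ_b = (1−φ)ρ_g + φ·ρ_f = 0.7174×2.71 + 0.2826×1.11
       = 1.944 + 0.314 = 2.258 g/cm³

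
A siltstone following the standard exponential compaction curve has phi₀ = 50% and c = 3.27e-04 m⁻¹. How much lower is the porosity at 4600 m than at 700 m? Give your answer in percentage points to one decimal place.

Working in km (1 km = 1000 m; c in km⁻¹ = c in m⁻¹ × 1000):
phi(0.7) = 0.5·e^(−0.327×0.7) = 0.3977
phi(4.6) = 0.5·e^(−0.327×4.6) = 0.1111
Δphi = 0.3977 − 0.1111 = 0.2866

28.7 percentage points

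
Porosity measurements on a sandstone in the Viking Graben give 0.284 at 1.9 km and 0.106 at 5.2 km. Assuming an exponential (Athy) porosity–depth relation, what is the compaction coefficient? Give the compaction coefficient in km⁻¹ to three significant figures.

Athy: phi(d) = phi₀ e^(−kd) ⇒ phi₁/phi₂ = e^{k(d₂−d₁)} ⇒ k = ln(phi₁/phi₂)/(d₂−d₁)
k = ln(0.284/0.106) / (5.2 − 1.9) = ln(2.679) / 3.3 = 0.9855 / 3.3 = 0.2986 km⁻¹

0.299 km⁻¹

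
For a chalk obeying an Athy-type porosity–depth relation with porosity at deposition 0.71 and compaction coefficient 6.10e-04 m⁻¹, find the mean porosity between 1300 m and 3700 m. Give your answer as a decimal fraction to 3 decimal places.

0.169

Working in km (1 km = 1000 m; β in km⁻¹ = β in m⁻¹ × 1000):
⟨φ⟩ = (1/(d₂−d₁)) ∫ φ₀ e^(−βd) dd = φ₀·(e^(−β·d₁) − e^(−β·d₂)) / (β·(d₂−d₁))
e^(−0.61×1.3) = 0.4525; e^(−0.61×3.7) = 0.1047
⟨φ⟩ = 0.71 × (0.4525 − 0.1047) / (0.61 × 2.4) = 0.71 × 0.2376 = 0.1687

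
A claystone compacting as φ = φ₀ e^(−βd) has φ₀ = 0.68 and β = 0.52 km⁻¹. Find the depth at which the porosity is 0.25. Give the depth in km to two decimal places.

1.92 km

Invert Athy's law: d = ln(φ₀/φ) / β
d = ln(0.68/0.25) / 0.52 = ln(2.72) / 0.52 = 1.0006 / 0.52 = 1.924 km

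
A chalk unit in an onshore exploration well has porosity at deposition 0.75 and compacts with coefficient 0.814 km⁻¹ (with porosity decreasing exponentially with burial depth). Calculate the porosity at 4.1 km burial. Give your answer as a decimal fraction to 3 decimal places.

n = n₀·exp(−β·d) = 0.75 × exp(−0.814 × 4.1) = 0.75 × exp(−3.337)
  = 0.75 × 0.0355 = 0.0266

0.027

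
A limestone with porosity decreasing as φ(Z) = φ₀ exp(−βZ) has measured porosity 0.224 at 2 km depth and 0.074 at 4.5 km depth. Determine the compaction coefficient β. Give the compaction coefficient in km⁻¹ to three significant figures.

0.443 km⁻¹

Athy: φ(Z) = φ₀ e^(−βZ) ⇒ φ₁/φ₂ = e^{β(Z₂−Z₁)} ⇒ β = ln(φ₁/φ₂)/(Z₂−Z₁)
β = ln(0.224/0.074) / (4.5 − 2) = ln(3.027) / 2.5 = 1.1076 / 2.5 = 0.443 km⁻¹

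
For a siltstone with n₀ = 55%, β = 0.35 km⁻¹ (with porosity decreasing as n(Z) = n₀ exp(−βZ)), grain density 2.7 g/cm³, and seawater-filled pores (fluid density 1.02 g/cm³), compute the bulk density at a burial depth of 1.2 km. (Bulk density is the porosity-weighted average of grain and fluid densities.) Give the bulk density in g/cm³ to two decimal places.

Porosity at depth: n = 0.55·exp(−0.35×1.2) = 0.55×0.6570 = 0.3614
Bulk density: ρ_b = (1−n)ρ_g + n·ρ_f = 0.6386×2.7 + 0.3614×1.02
       = 1.724 + 0.369 = 2.093 g/cm³

2.09 g/cm³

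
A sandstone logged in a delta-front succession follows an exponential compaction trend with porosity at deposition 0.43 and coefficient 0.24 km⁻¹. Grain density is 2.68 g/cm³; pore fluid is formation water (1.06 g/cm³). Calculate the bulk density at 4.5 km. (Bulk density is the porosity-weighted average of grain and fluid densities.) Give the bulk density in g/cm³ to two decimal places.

Porosity at depth: φ = 0.43·exp(−0.24×4.5) = 0.43×0.3396 = 0.1460
Bulk density: ρ_b = (1−φ)ρ_g + φ·ρ_f = 0.8540×2.68 + 0.1460×1.06
       = 2.289 + 0.155 = 2.443 g/cm³

2.44 g/cm³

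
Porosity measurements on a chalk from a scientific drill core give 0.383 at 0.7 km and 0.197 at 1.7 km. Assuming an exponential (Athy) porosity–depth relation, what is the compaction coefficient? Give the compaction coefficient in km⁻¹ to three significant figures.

Athy: n(d) = n₀ e^(−βd) ⇒ n₁/n₂ = e^{β(d₂−d₁)} ⇒ β = ln(n₁/n₂)/(d₂−d₁)
β = ln(0.383/0.197) / (1.7 − 0.7) = ln(1.944) / 1 = 0.6648 / 1 = 0.6648 km⁻¹

0.665 km⁻¹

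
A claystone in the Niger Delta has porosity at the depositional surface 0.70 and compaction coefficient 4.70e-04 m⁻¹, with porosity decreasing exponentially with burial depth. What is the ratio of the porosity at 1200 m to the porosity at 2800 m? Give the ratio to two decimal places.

2.12

Working in km (1 km = 1000 m; c in km⁻¹ = c in m⁻¹ × 1000):
phi(Z₁)/phi(Z₂) = e^(−c·Z₁)/e^(−c·Z₂) = e^{c(Z₂−Z₁)}
= exp(0.47 × 1.6) = exp(0.752) = 2.1212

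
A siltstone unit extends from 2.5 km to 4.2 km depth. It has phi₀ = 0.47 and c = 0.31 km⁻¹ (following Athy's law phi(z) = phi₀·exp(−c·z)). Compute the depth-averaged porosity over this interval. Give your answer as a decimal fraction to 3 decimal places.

0.168

⟨phi⟩ = (1/(z₂−z₁)) ∫ phi₀ e^(−cz) dz = phi₀·(e^(−c·z₁) − e^(−c·z₂)) / (c·(z₂−z₁))
e^(−0.31×2.5) = 0.4607; e^(−0.31×4.2) = 0.2720
⟨phi⟩ = 0.47 × (0.4607 − 0.2720) / (0.31 × 1.7) = 0.47 × 0.3581 = 0.1683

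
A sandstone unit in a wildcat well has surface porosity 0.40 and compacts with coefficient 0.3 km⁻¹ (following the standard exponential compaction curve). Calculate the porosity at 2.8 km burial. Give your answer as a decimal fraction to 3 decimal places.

0.173

phi = phi₀·exp(−β·z) = 0.4 × exp(−0.3 × 2.8) = 0.4 × exp(−0.84)
  = 0.4 × 0.4317 = 0.1727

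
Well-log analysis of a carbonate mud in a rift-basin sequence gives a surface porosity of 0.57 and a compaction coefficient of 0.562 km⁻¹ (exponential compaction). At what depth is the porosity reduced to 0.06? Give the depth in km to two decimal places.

Invert Athy's law: z = ln(phi₀/phi) / c
z = ln(0.57/0.06) / 0.562 = ln(9.5) / 0.562 = 2.2513 / 0.562 = 4.006 km

4.01 km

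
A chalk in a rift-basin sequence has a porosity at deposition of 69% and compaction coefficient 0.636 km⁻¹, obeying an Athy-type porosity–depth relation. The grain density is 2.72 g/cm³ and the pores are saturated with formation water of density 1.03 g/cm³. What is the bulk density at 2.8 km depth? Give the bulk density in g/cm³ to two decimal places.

2.52 g/cm³

Porosity at depth: phi = 0.69·exp(−0.636×2.8) = 0.69×0.1685 = 0.1163
Bulk density: ρ_b = (1−phi)ρ_g + phi·ρ_f = 0.8837×2.72 + 0.1163×1.03
       = 2.404 + 0.120 = 2.524 g/cm³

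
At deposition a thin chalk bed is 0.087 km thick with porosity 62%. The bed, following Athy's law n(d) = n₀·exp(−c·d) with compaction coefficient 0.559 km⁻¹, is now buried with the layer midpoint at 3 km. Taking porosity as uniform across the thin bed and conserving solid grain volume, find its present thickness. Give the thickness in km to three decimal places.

Porosity at 3 km: n = 0.62·exp(−0.559×3) = 0.1159
Solid-volume conservation: h(1−n) = h₀(1−n₀) ⇒ h = h₀·(1−n₀)/(1−n)
h = 0.087 × (1 − 0.62)/(1 − 0.1159) = 0.087 × 0.4298 = 0.0374 km

0.037 km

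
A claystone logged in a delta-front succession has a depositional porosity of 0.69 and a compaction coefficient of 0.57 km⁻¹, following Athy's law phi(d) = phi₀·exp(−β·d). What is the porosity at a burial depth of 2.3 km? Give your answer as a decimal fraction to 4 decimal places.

0.1860

phi = phi₀·exp(−β·d) = 0.69 × exp(−0.57 × 2.3) = 0.69 × exp(−1.311)
  = 0.69 × 0.2696 = 0.1860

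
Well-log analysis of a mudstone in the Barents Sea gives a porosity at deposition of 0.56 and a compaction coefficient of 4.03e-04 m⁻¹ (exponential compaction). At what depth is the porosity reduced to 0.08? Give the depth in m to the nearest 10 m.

4830 m

Working in km (1 km = 1000 m; k in km⁻¹ = k in m⁻¹ × 1000):
Invert Athy's law: d = ln(n₀/n) / k
d = ln(0.56/0.08) / 0.403 = ln(7) / 0.403 = 1.9459 / 0.403 = 4.829 km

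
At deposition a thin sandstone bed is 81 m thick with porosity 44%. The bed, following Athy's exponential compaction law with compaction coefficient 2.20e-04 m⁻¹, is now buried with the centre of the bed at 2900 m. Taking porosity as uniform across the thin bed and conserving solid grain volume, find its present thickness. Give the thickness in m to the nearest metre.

Working in km (1 km = 1000 m; β in km⁻¹ = β in m⁻¹ × 1000):
Porosity at 2.9 km: n = 0.44·exp(−0.22×2.9) = 0.2325
Solid-volume conservation: h(1−n) = h₀(1−n₀) ⇒ h = h₀·(1−n₀)/(1−n)
h = 0.081 × (1 − 0.44)/(1 − 0.2325) = 0.081 × 0.7296 = 0.0591 km

59 m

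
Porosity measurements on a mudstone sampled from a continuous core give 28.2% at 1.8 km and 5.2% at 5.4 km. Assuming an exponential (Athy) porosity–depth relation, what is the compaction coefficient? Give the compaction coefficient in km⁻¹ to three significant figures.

Athy: n(z) = n₀ e^(−kz) ⇒ n₁/n₂ = e^{k(z₂−z₁)} ⇒ k = ln(n₁/n₂)/(z₂−z₁)
k = ln(0.282/0.052) / (5.4 − 1.8) = ln(5.423) / 3.6 = 1.6907 / 3.6 = 0.4696 km⁻¹

0.470 km⁻¹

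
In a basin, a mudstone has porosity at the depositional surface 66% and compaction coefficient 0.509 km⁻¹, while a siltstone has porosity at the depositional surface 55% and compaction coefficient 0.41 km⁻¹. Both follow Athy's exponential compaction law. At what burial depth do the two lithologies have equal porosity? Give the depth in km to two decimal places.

Set n₀ₐ e^(−kₐd) = n₀ᵦ e^(−kᵦd) ⇒ ln(n₀ₐ/n₀ᵦ) = (kₐ − kᵦ)·d
d = ln(0.66/0.55) / (0.509 − 0.41) = 0.1823 / 0.099 = 1.842 km

1.84 km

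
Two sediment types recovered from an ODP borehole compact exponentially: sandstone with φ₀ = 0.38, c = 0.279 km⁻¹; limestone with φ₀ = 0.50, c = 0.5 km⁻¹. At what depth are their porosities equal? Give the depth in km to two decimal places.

1.24 km

Set φ₀ₐ e^(−cₐd) = φ₀ᵦ e^(−cᵦd) ⇒ ln(φ₀ₐ/φ₀ᵦ) = (cₐ − cᵦ)·d
d = ln(0.38/0.5) / (0.279 − 0.5) = -0.2744 / -0.221 = 1.242 km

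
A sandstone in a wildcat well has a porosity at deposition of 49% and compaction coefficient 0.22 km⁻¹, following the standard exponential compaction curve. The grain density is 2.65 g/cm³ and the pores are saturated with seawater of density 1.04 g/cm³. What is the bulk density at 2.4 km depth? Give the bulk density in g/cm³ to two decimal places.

Porosity at depth: φ = 0.49·exp(−0.22×2.4) = 0.49×0.5898 = 0.2890
Bulk density: ρ_b = (1−φ)ρ_g + φ·ρ_f = 0.7110×2.65 + 0.2890×1.04
       = 1.884 + 0.301 = 2.185 g/cm³

2.18 g/cm³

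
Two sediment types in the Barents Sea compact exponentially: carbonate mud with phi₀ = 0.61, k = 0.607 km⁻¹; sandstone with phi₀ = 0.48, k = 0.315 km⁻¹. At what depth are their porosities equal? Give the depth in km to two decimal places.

Set phi₀ₐ e^(−kₐz) = phi₀ᵦ e^(−kᵦz) ⇒ ln(phi₀ₐ/phi₀ᵦ) = (kₐ − kᵦ)·z
z = ln(0.61/0.48) / (0.607 − 0.315) = 0.2397 / 0.292 = 0.821 km

0.82 km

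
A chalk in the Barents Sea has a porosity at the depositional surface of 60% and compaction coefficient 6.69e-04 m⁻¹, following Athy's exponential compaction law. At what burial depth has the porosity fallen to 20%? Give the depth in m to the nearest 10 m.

1640 m

Working in km (1 km = 1000 m; β in km⁻¹ = β in m⁻¹ × 1000):
Invert Athy's law: z = ln(phi₀/phi) / β
z = ln(0.6/0.2) / 0.669 = ln(3) / 0.669 = 1.0986 / 0.669 = 1.642 km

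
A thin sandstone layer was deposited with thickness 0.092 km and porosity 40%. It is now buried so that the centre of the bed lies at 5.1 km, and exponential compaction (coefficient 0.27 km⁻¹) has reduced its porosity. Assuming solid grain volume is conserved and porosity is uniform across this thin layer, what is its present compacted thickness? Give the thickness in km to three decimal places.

Porosity at 5.1 km: φ = 0.4·exp(−0.27×5.1) = 0.1009
Solid-volume conservation: h(1−φ) = h₀(1−φ₀) ⇒ h = h₀·(1−φ₀)/(1−φ)
h = 0.092 × (1 − 0.4)/(1 − 0.1009) = 0.092 × 0.6674 = 0.0614 km

0.061 km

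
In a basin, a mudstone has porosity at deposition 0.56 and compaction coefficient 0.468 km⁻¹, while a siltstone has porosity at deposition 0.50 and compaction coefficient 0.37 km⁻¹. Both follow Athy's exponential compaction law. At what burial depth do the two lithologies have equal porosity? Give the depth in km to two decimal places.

1.16 km

Set n₀ₐ e^(−kₐZ) = n₀ᵦ e^(−kᵦZ) ⇒ ln(n₀ₐ/n₀ᵦ) = (kₐ − kᵦ)·Z
Z = ln(0.56/0.5) / (0.468 − 0.37) = 0.1133 / 0.098 = 1.156 km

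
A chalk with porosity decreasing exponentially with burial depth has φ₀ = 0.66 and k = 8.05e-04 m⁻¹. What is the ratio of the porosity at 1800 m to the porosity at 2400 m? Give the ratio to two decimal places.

Working in km (1 km = 1000 m; k in km⁻¹ = k in m⁻¹ × 1000):
φ(z₁)/φ(z₂) = e^(−k·z₁)/e^(−k·z₂) = e^{k(z₂−z₁)}
= exp(0.805 × 0.6) = exp(0.483) = 1.6209

1.62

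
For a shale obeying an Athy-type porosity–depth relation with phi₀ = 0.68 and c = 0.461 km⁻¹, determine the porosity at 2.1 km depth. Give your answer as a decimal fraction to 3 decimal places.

0.258

phi = phi₀·exp(−c·z) = 0.68 × exp(−0.461 × 2.1) = 0.68 × exp(−0.9681)
  = 0.68 × 0.3798 = 0.2583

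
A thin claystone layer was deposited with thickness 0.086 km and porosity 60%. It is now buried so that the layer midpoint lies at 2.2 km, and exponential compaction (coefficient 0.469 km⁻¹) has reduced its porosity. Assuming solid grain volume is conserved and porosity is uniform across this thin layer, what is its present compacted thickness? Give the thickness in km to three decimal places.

0.044 km

Porosity at 2.2 km: n = 0.6·exp(−0.469×2.2) = 0.2138
Solid-volume conservation: h(1−n) = h₀(1−n₀) ⇒ h = h₀·(1−n₀)/(1−n)
h = 0.086 × (1 − 0.6)/(1 − 0.2138) = 0.086 × 0.5088 = 0.0438 km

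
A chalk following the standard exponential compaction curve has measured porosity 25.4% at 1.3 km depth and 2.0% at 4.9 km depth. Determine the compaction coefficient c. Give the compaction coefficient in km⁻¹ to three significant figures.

0.706 km⁻¹

Athy: φ(Z) = φ₀ e^(−cZ) ⇒ φ₁/φ₂ = e^{c(Z₂−Z₁)} ⇒ c = ln(φ₁/φ₂)/(Z₂−Z₁)
c = ln(0.254/0.02) / (4.9 − 1.3) = ln(12.7) / 3.6 = 2.5416 / 3.6 = 0.706 km⁻¹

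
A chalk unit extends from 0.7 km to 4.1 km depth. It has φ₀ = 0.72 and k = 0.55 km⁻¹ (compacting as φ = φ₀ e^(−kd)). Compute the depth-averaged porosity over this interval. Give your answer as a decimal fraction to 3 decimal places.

⟨φ⟩ = (1/(d₂−d₁)) ∫ φ₀ e^(−kd) dd = φ₀·(e^(−k·d₁) − e^(−k·d₂)) / (k·(d₂−d₁))
e^(−0.55×0.7) = 0.6805; e^(−0.55×4.1) = 0.1049
⟨φ⟩ = 0.72 × (0.6805 − 0.1049) / (0.55 × 3.4) = 0.72 × 0.3078 = 0.2216

0.222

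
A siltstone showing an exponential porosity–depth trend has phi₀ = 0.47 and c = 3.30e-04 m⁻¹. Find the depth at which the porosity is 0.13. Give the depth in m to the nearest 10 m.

Working in km (1 km = 1000 m; c in km⁻¹ = c in m⁻¹ × 1000):
Invert Athy's law: z = ln(phi₀/phi) / c
z = ln(0.47/0.13) / 0.33 = ln(3.615) / 0.33 = 1.2852 / 0.33 = 3.895 km

3890 m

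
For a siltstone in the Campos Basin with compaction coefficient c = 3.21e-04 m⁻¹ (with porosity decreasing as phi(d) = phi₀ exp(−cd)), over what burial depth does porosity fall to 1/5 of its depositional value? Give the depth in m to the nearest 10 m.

5010 m

Working in km (1 km = 1000 m; c in km⁻¹ = c in m⁻¹ × 1000):
phi/phi₀ = 1/5 ⇒ exp(−c·d) = 1/5 ⇒ d = ln(5) / c
d = 1.6094 / 0.321 = 5.014 km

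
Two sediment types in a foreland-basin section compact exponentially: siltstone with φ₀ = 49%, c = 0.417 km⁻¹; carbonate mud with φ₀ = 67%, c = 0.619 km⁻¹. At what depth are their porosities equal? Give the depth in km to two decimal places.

Set φ₀ₐ e^(−cₐd) = φ₀ᵦ e^(−cᵦd) ⇒ ln(φ₀ₐ/φ₀ᵦ) = (cₐ − cᵦ)·d
d = ln(0.49/0.67) / (0.417 − 0.619) = -0.3129 / -0.202 = 1.549 km

1.55 km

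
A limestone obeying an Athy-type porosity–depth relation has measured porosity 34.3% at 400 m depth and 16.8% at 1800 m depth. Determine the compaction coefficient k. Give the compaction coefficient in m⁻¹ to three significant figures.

Working in km (1 km = 1000 m; k in km⁻¹ = k in m⁻¹ × 1000):
Athy: n(z) = n₀ e^(−kz) ⇒ n₁/n₂ = e^{k(z₂−z₁)} ⇒ k = ln(n₁/n₂)/(z₂−z₁)
k = ln(0.343/0.168) / (1.8 − 0.4) = ln(2.042) / 1.4 = 0.7138 / 1.4 = 0.5098 km⁻¹

0.000510 m⁻¹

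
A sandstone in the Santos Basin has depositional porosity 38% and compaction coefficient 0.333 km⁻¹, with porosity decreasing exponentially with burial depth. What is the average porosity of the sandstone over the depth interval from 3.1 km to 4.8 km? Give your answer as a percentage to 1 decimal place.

⟨phi⟩ = (1/(Z₂−Z₁)) ∫ phi₀ e^(−cZ) dZ = phi₀·(e^(−c·Z₁) − e^(−c·Z₂)) / (c·(Z₂−Z₁))
e^(−0.333×3.1) = 0.3562; e^(−0.333×4.8) = 0.2022
⟨phi⟩ = 0.38 × (0.3562 − 0.2022) / (0.333 × 1.7) = 0.38 × 0.2720 = 0.1034

10.3%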